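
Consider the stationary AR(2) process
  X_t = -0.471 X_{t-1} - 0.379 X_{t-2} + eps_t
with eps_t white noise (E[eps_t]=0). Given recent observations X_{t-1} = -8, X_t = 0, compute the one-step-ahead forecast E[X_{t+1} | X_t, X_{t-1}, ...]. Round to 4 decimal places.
E[X_{t+1} \mid \mathcal F_t] = 3.0320

For an AR(p) model X_t = c + sum_i phi_i X_{t-i} + eps_t, the
one-step-ahead conditional mean is
  E[X_{t+1} | X_t, ...] = c + sum_i phi_i X_{t+1-i}.
Substitute known values:
  E[X_{t+1} | ...] = (-0.471) * (0) + (-0.379) * (-8)
                   = 3.0320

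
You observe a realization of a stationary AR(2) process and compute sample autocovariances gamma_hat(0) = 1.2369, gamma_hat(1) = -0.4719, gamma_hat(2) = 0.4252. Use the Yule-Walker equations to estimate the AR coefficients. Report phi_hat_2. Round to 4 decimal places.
\hat\phi_{2} = 0.2320

The Yule-Walker equations for an AR(p) process read, in matrix form,
  Gamma_p phi = r_p,   with   (Gamma_p)_{ij} = gamma(|i - j|),
                       (r_p)_i = gamma(i),   i,j = 1..p.
Substitute the sample gammas (Toeplitz matrix and right-hand side of size 2):
  Gamma_p = [[1.2369, -0.4719], [-0.4719, 1.2369]]
  r_p     = [-0.4719, 0.4252]
Written out:
  1.2369 phi_1 - 0.4719 phi_2 = -0.4719
  -0.4719 phi_1 + 1.2369 phi_2 = 0.4252
Solve by Cramer's rule:
  det = gamma(0)^2 - gamma(1)^2 = (1.2369)^2 - (-0.4719)^2 = 1.52992161 - 0.22268961 = 1.307232
  phi_hat_1 = [gamma(1) gamma(0) - gamma(1) gamma(2)] / det = [(-0.4719)(1.2369) - (-0.4719)(0.4252)] / 1.307232 = -0.38304123 / 1.307232 = -0.293
  phi_hat_2 = [gamma(0) gamma(2) - gamma(1)^2] / det = [(1.2369)(0.4252) - (-0.4719)^2] / 1.307232 = 0.30324027 / 1.307232 = 0.232
So phi_hat = [-0.2930, 0.2320].
Therefore phi_hat_2 = 0.2320.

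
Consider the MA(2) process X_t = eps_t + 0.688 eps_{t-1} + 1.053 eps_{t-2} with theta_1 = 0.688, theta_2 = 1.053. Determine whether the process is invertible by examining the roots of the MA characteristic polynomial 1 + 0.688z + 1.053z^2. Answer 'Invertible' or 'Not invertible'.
\text{Not invertible}

The MA(q) characteristic polynomial is P(z) = 1 + 0.688z + 1.053z^2.
Invertibility requires all roots to lie outside the unit circle, i.e. |z| > 1 for every root.
Set 1 + (0.688) z + (1.053) z^2 = 0, i.e. a z^2 + b z + c = 0 with a = 1.053, b = 0.688, c = 1.
Discriminant D = b^2 - 4ac = (0.688)^2 - 4*(1.053)*1 = 0.473344 - (4.212) = -3.738656.
D < 0, so the roots are the complex-conjugate pair z = (-b +/- i sqrt(-D)) / (2a) = -0.3267 +/- 0.9181i.
For a conjugate pair |z|^2 = z * conj(z) = (product of roots) = c/a = 1/(1.053) = 0.949668, so |z| = sqrt(0.949668) = 0.9745 for both roots.
Moduli of all roots: 0.9745, 0.9745.
All moduli strictly greater than 1? No.
Verdict: Not invertible.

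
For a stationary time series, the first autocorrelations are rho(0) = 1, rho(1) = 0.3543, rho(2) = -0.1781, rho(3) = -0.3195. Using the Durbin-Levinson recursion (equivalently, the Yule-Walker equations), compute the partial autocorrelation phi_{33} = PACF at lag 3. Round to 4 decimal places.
\phi_{33} = -0.1449

The PACF at lag k is phi_{kk}, the last component of the solution
to the Yule-Walker system G_k phi = r_k where
  (G_k)_{ij} = rho(|i - j|), (r_k)_i = rho(i), i,j = 1..k.
Equivalently, Durbin-Levinson gives phi_{kk} iteratively:
  phi_{11} = rho(1)
  phi_{kk} = [rho(k) - sum_{j=1..k-1} phi_{k-1,j} rho(k-j)]
            / [1 - sum_{j=1..k-1} phi_{k-1,j} rho(j)],
  phi_{k,j} = phi_{k-1,j} - phi_{kk} phi_{k-1,k-j},  j = 1..k-1.
Step k = 1:
  phi_11 = rho(1) = 0.3543.
Step k = 2:
  phi_22 = [rho(2) - phi_11 rho(1)] / [1 - phi_11 rho(1)] = [-0.1781 - (0.3543)(0.3543)] / [1 - (0.3543)(0.3543)]
         = -0.30362849 / 0.87447151 = -0.347214.
  Update: phi_21 = phi_11 - phi_22 phi_11 = 0.3543 - (-0.347214)(0.3543) = 0.477318.
Step k = 3:
  phi_33 = [rho(3) - phi_21 rho(2) - phi_22 rho(1)] / [1 - phi_21 rho(1) - phi_22 rho(2)]
    numerator   = -0.3195 - (0.477318)(-0.1781) - (-0.347214)(0.3543) = -0.11147188
    denominator = 1 - (0.477318)(0.3543) - (-0.347214)(-0.1781) = 0.76904754
  phi_33 = -0.11147188 / 0.76904754 = -0.1449.
Therefore phi_{33} = -0.1449.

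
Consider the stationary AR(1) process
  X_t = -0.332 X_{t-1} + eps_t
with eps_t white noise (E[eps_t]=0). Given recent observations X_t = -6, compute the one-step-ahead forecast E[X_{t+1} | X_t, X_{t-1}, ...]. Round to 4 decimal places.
E[X_{t+1} \mid \mathcal F_t] = 1.9920

For an AR(p) model X_t = c + sum_i phi_i X_{t-i} + eps_t, the
one-step-ahead conditional mean is
  E[X_{t+1} | X_t, ...] = c + sum_i phi_i X_{t+1-i}.
Substitute known values:
  E[X_{t+1} | ...] = (-0.332) * (-6)
                   = 1.9920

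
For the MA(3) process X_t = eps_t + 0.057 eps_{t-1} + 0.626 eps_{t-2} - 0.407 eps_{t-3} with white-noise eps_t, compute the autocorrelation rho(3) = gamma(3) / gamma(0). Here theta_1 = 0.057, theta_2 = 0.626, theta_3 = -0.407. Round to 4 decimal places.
\rho(3) = -0.2608

For an MA(q) process with theta_0 = 1, the autocovariance is
  gamma(k) = sigma^2 * sum_{i=0..q-k} theta_i * theta_{i+k},
and rho(k) = gamma(k) / gamma(0). Sigma^2 cancels.
  numerator   = (1)*(-0.407) = -0.407.
  denominator = (1)^2 + (0.057)^2 + (0.626)^2 + (-0.407)^2 = 1.560774.
  rho(3) = -0.407 / 1.560774 = -0.2608.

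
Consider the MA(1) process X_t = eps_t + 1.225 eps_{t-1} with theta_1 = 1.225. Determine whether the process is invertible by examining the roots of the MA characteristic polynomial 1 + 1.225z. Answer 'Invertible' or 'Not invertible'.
\text{Not invertible}

The MA(q) characteristic polynomial is P(z) = 1 + 1.225z.
Invertibility requires all roots to lie outside the unit circle, i.e. |z| > 1 for every root.
This is linear in z: 1 + (1.225) z = 0  =>  z = -1/(1.225) = -0.816327,  |z| = 0.816327.
Moduli of all roots: 0.8163.
All moduli strictly greater than 1? No.
Verdict: Not invertible.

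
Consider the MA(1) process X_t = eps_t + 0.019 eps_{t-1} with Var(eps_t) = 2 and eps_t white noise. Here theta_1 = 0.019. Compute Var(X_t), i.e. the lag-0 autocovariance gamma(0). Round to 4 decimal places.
\gamma(0) = 2.0007

For an MA(q) process X_t = eps_t + sum_i theta_i eps_{t-i} with
Var(eps_t) = sigma^2, the variance is
  gamma(0) = sigma^2 * (1 + sum_i theta_i^2).
  sum_i theta_i^2 = (0.019)^2 = 0.000361.
  gamma(0) = 2 * (1 + 0.000361) = 2 * 1.000361 = 2.000722, which rounds to 2.0007.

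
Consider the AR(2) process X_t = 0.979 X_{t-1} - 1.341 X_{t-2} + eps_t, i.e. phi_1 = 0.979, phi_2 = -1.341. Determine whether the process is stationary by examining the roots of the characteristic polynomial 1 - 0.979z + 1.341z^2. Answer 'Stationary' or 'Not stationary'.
\text{Not stationary}

The AR(p) characteristic polynomial is P(z) = 1 - 0.979z + 1.341z^2.
Stationarity requires all roots to lie outside the unit circle, i.e. |z| > 1 for every root.
Set 1 + (-0.979) z + (1.341) z^2 = 0, i.e. a z^2 + b z + c = 0 with a = 1.341, b = -0.979, c = 1.
Discriminant D = b^2 - 4ac = (-0.979)^2 - 4*(1.341)*1 = 0.958441 - (5.364) = -4.405559.
D < 0, so the roots are the complex-conjugate pair z = (-b +/- i sqrt(-D)) / (2a) = 0.365 +/- 0.7826i.
For a conjugate pair |z|^2 = z * conj(z) = (product of roots) = c/a = 1/(1.341) = 0.745712, so |z| = sqrt(0.745712) = 0.8635 for both roots.
Moduli of all roots: 0.8635, 0.8635.
All moduli strictly greater than 1? No.
Verdict: Not stationary.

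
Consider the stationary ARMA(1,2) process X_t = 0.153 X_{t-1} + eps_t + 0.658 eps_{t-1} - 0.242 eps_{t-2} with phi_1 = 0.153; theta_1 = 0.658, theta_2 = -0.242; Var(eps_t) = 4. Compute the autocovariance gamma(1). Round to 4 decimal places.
\gamma(1) = 2.8702

Multiply the model equation by X_{t-k} and take expectations. With theta_0 = psi_0 = 1 and psi_j the MA(infinity) weights, this gives
  gamma(k) - sum_i phi_i gamma(k-i) = c_k,
  c_k = sigma^2 * sum_{j=k..q} theta_j psi_{j-k}   (c_k = 0 for k > q),
using gamma(-m) = gamma(m).
psi-weights needed (psi_j = theta_j + sum_i phi_i psi_{j-i}):
  psi_1 = theta_1 + phi_1 = 0.658 + (0.153) = 0.811
  psi_2 = theta_2 + phi_1 psi_1 = -0.242 + (0.153)(0.811) = -0.117917
Right-hand sides:
  c_0 = sigma^2 (1 + theta_1 psi_1 + theta_2 psi_2) = 4 * (1 + (0.658)(0.811) + (-0.242)(-0.117917)) = 4 * 1.562174 = 6.248696
  c_1 = sigma^2 (theta_1 + theta_2 psi_1) = 4 * (0.658 + (-0.242)(0.811)) = 1.846952
  c_2 = sigma^2 theta_2 = 4 * (-0.242) = -0.968
Equations for k = 0 and k = 1 (AR order 1):
  gamma(0) = phi_1 gamma(1) + c_0
  gamma(1) = phi_1 gamma(0) + c_1
Substituting the second into the first: gamma(0) (1 - phi_1^2) = c_0 + phi_1 c_1, so
  gamma(0) = (c_0 + phi_1 c_1) / (1 - phi_1^2) = (6.248696 + (0.153)(1.846952)) / (1 - (0.153)^2) = 6.531279 / 0.976591 = 6.687835.
  gamma(1) = phi_1 gamma(0) + c_1 = (0.153)(6.687835) + (1.846952) = 2.870191.
Therefore gamma(1) = 2.8702 (to 4 decimal places).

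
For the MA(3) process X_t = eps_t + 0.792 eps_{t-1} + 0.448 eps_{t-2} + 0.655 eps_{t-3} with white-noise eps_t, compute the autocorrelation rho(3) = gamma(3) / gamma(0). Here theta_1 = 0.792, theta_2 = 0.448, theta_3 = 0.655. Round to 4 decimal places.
\rho(3) = 0.2902

For an MA(q) process with theta_0 = 1, the autocovariance is
  gamma(k) = sigma^2 * sum_{i=0..q-k} theta_i * theta_{i+k},
and rho(k) = gamma(k) / gamma(0). Sigma^2 cancels.
  numerator   = (1)*(0.655) = 0.655.
  denominator = (1)^2 + (0.792)^2 + (0.448)^2 + (0.655)^2 = 2.256993.
  rho(3) = 0.655 / 2.256993 = 0.2902.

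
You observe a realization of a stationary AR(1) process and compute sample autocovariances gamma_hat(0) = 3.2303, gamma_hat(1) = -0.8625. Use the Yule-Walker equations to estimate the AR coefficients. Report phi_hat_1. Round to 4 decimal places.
\hat\phi_{1} = -0.2670

The Yule-Walker equations for an AR(p) process read, in matrix form,
  Gamma_p phi = r_p,   with   (Gamma_p)_{ij} = gamma(|i - j|),
                       (r_p)_i = gamma(i),   i,j = 1..p.
Substitute the sample gammas (Toeplitz matrix and right-hand side of size 1):
  Gamma_p = [[3.2303]]
  r_p     = [-0.8625]
With p = 1 this is the single equation gamma(0) phi_1 = gamma(1):
  phi_hat_1 = gamma(1) / gamma(0) = -0.8625 / 3.2303 = -0.2670.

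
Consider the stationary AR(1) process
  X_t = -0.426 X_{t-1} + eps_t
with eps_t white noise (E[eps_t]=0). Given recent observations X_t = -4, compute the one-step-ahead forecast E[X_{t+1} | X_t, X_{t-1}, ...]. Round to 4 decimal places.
E[X_{t+1} \mid \mathcal F_t] = 1.7040

For an AR(p) model X_t = c + sum_i phi_i X_{t-i} + eps_t, the
one-step-ahead conditional mean is
  E[X_{t+1} | X_t, ...] = c + sum_i phi_i X_{t+1-i}.
Substitute known values:
  E[X_{t+1} | ...] = (-0.426) * (-4)
                   = 1.7040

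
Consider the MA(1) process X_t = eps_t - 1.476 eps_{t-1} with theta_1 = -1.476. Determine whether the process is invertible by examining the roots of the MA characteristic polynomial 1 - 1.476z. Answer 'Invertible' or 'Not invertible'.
\text{Not invertible}

The MA(q) characteristic polynomial is P(z) = 1 - 1.476z.
Invertibility requires all roots to lie outside the unit circle, i.e. |z| > 1 for every root.
This is linear in z: 1 + (-1.476) z = 0  =>  z = -1/(-1.476) = 0.677507,  |z| = 0.677507.
Moduli of all roots: 0.6775.
All moduli strictly greater than 1? No.
Verdict: Not invertible.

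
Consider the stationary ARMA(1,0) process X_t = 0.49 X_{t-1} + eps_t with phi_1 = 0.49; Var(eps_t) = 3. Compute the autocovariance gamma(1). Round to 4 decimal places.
\gamma(1) = 1.9345

Multiply the model equation by X_{t-k} and take expectations. With theta_0 = psi_0 = 1 and psi_j the MA(infinity) weights, this gives
  gamma(k) - sum_i phi_i gamma(k-i) = c_k,
  c_k = sigma^2 * sum_{j=k..q} theta_j psi_{j-k}   (c_k = 0 for k > q),
using gamma(-m) = gamma(m).
Pure AR (q = 0): c_0 = sigma^2 = 3, c_k = 0 for k >= 1.
Equations for k = 0 and k = 1 (AR order 1):
  gamma(0) = phi_1 gamma(1) + c_0
  gamma(1) = phi_1 gamma(0) + c_1
Substituting the second into the first: gamma(0) (1 - phi_1^2) = c_0 + phi_1 c_1, so
  gamma(0) = c_0 / (1 - phi_1^2) = 3 / (1 - (0.49)^2) = 3 / 0.7599 = 3.947888.
  gamma(1) = phi_1 gamma(0) = (0.49)(3.947888) = 1.934465.
Therefore gamma(1) = 1.9345 (to 4 decimal places).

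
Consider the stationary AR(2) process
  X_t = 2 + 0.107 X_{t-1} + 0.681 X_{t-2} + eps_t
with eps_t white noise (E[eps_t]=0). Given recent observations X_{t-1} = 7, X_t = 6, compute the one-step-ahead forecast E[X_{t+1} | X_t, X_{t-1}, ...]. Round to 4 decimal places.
E[X_{t+1} \mid \mathcal F_t] = 7.4090

For an AR(p) model X_t = c + sum_i phi_i X_{t-i} + eps_t, the
one-step-ahead conditional mean is
  E[X_{t+1} | X_t, ...] = c + sum_i phi_i X_{t+1-i}.
Substitute known values:
  E[X_{t+1} | ...] = 2 + (0.107) * (6) + (0.681) * (7)
                   = 7.4090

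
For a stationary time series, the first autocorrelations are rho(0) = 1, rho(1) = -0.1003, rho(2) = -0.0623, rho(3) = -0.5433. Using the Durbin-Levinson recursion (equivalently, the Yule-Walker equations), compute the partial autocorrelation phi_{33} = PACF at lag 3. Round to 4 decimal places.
\phi_{33} = -0.5660

The PACF at lag k is phi_{kk}, the last component of the solution
to the Yule-Walker system G_k phi = r_k where
  (G_k)_{ij} = rho(|i - j|), (r_k)_i = rho(i), i,j = 1..k.
Equivalently, Durbin-Levinson gives phi_{kk} iteratively:
  phi_{11} = rho(1)
  phi_{kk} = [rho(k) - sum_{j=1..k-1} phi_{k-1,j} rho(k-j)]
            / [1 - sum_{j=1..k-1} phi_{k-1,j} rho(j)],
  phi_{k,j} = phi_{k-1,j} - phi_{kk} phi_{k-1,k-j},  j = 1..k-1.
Step k = 1:
  phi_11 = rho(1) = -0.1003.
Step k = 2:
  phi_22 = [rho(2) - phi_11 rho(1)] / [1 - phi_11 rho(1)] = [-0.0623 - (-0.1003)(-0.1003)] / [1 - (-0.1003)(-0.1003)]
         = -0.07236009 / 0.98993991 = -0.073095.
  Update: phi_21 = phi_11 - phi_22 phi_11 = -0.1003 - (-0.073095)(-0.1003) = -0.107631.
Step k = 3:
  phi_33 = [rho(3) - phi_21 rho(2) - phi_22 rho(1)] / [1 - phi_21 rho(1) - phi_22 rho(2)]
    numerator   = -0.5433 - (-0.107631)(-0.0623) - (-0.073095)(-0.1003) = -0.55733691
    denominator = 1 - (-0.107631)(-0.1003) - (-0.073095)(-0.0623) = 0.98465072
  phi_33 = -0.55733691 / 0.98465072 = -0.566.
Therefore phi_{33} = -0.5660.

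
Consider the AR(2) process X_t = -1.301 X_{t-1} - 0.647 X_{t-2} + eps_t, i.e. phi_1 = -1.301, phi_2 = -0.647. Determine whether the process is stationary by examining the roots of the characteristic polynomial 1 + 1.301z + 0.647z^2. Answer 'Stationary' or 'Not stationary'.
\text{Stationary}

The AR(p) characteristic polynomial is P(z) = 1 + 1.301z + 0.647z^2.
Stationarity requires all roots to lie outside the unit circle, i.e. |z| > 1 for every root.
Set 1 + (1.301) z + (0.647) z^2 = 0, i.e. a z^2 + b z + c = 0 with a = 0.647, b = 1.301, c = 1.
Discriminant D = b^2 - 4ac = (1.301)^2 - 4*(0.647)*1 = 1.692601 - (2.588) = -0.895399.
D < 0, so the roots are the complex-conjugate pair z = (-b +/- i sqrt(-D)) / (2a) = -1.0054 +/- 0.7313i.
For a conjugate pair |z|^2 = z * conj(z) = (product of roots) = c/a = 1/(0.647) = 1.545595, so |z| = sqrt(1.545595) = 1.2432 for both roots.
Moduli of all roots: 1.2432, 1.2432.
All moduli strictly greater than 1? Yes.
Verdict: Stationary.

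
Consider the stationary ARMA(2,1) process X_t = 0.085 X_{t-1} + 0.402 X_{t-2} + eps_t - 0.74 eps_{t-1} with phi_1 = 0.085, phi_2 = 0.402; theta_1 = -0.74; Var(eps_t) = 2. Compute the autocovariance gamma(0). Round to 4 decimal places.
\gamma(0) = 3.2558

Multiply the model equation by X_{t-k} and take expectations. With theta_0 = psi_0 = 1 and psi_j the MA(infinity) weights, this gives
  gamma(k) - sum_i phi_i gamma(k-i) = c_k,
  c_k = sigma^2 * sum_{j=k..q} theta_j psi_{j-k}   (c_k = 0 for k > q),
using gamma(-m) = gamma(m).
psi-weights needed (psi_j = theta_j + sum_i phi_i psi_{j-i}):
  psi_1 = theta_1 + phi_1 = -0.74 + (0.085) = -0.655
Right-hand sides:
  c_0 = sigma^2 (1 + theta_1 psi_1) = 2 * (1 + (-0.74)(-0.655)) = 2 * 1.4847 = 2.9694
  c_1 = sigma^2 theta_1 = 2 * (-0.74) = -1.48
  c_2 = 0
Equations for k = 0, 1, 2 (AR order 2, c_2 = 0):
  (E0) gamma(0) = phi_1 gamma(1) + phi_2 gamma(2) + c_0
  (E1) gamma(1) = phi_1 gamma(0) + phi_2 gamma(1) + c_1
  (E2) gamma(2) = phi_1 gamma(1) + phi_2 gamma(0)
From (E1): gamma(1) = A gamma(0) + B with
  A = phi_1 / (1 - phi_2) = 0.085 / 0.598 = 0.14214,   B = c_1 / (1 - phi_2) = -1.48 / 0.598 = -2.474916.
Insert (E2) into (E0): gamma(0) (1 - phi_2^2) = phi_1 (1 + phi_2) gamma(1) + c_0.
  phi_1 (1 + phi_2) = (0.085)(1.402) = 0.11917,   1 - phi_2^2 = 0.838396.
Replace gamma(1) by A gamma(0) + B and collect gamma(0):
  gamma(0) [0.838396 - (0.11917)(0.14214)] = (0.11917)(-2.474916) + 2.9694
  gamma(0) * 0.821457 = 2.674464
  gamma(0) = 2.674464 / 0.821457 = 3.255756.
Therefore gamma(0) = 3.2558 (to 4 decimal places).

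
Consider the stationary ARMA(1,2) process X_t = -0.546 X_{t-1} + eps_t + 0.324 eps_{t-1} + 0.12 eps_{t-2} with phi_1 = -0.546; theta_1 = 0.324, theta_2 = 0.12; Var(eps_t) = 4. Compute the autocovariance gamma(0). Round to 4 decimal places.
\gamma(0) = 4.5287

Multiply the model equation by X_{t-k} and take expectations. With theta_0 = psi_0 = 1 and psi_j the MA(infinity) weights, this gives
  gamma(k) - sum_i phi_i gamma(k-i) = c_k,
  c_k = sigma^2 * sum_{j=k..q} theta_j psi_{j-k}   (c_k = 0 for k > q),
using gamma(-m) = gamma(m).
psi-weights needed (psi_j = theta_j + sum_i phi_i psi_{j-i}):
  psi_1 = theta_1 + phi_1 = 0.324 + (-0.546) = -0.222
  psi_2 = theta_2 + phi_1 psi_1 = 0.12 + (-0.546)(-0.222) = 0.241212
Right-hand sides:
  c_0 = sigma^2 (1 + theta_1 psi_1 + theta_2 psi_2) = 4 * (1 + (0.324)(-0.222) + (0.12)(0.241212)) = 4 * 0.957017 = 3.82807
  c_1 = sigma^2 (theta_1 + theta_2 psi_1) = 4 * (0.324 + (0.12)(-0.222)) = 1.18944
  c_2 = sigma^2 theta_2 = 4 * (0.12) = 0.48
Equations for k = 0 and k = 1 (AR order 1):
  gamma(0) = phi_1 gamma(1) + c_0
  gamma(1) = phi_1 gamma(0) + c_1
Substituting the second into the first: gamma(0) (1 - phi_1^2) = c_0 + phi_1 c_1, so
  gamma(0) = (c_0 + phi_1 c_1) / (1 - phi_1^2) = (3.82807 + (-0.546)(1.18944)) / (1 - (-0.546)^2) = 3.178636 / 0.701884 = 4.528719.
Therefore gamma(0) = 4.5287 (to 4 decimal places).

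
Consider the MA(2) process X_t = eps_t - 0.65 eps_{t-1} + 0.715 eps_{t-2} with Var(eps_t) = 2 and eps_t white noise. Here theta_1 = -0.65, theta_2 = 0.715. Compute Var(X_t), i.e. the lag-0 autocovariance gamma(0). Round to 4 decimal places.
\gamma(0) = 3.8675

For an MA(q) process X_t = eps_t + sum_i theta_i eps_{t-i} with
Var(eps_t) = sigma^2, the variance is
  gamma(0) = sigma^2 * (1 + sum_i theta_i^2).
  sum_i theta_i^2 = (-0.65)^2 + (0.715)^2 = 0.4225 + 0.511225 = 0.933725.
  gamma(0) = 2 * (1 + 0.933725) = 2 * 1.933725 = 3.86745, which rounds to 3.8675.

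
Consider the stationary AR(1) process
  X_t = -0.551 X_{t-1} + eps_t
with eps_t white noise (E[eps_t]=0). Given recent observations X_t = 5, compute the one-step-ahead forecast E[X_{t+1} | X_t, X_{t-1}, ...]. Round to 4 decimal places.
E[X_{t+1} \mid \mathcal F_t] = -2.7550

For an AR(p) model X_t = c + sum_i phi_i X_{t-i} + eps_t, the
one-step-ahead conditional mean is
  E[X_{t+1} | X_t, ...] = c + sum_i phi_i X_{t+1-i}.
Substitute known values:
  E[X_{t+1} | ...] = (-0.551) * (5)
                   = -2.7550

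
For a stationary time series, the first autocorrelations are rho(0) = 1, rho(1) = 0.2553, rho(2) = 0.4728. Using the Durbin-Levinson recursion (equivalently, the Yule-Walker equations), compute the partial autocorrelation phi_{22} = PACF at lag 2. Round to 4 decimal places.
\phi_{22} = 0.4360

The PACF at lag k is phi_{kk}, the last component of the solution
to the Yule-Walker system G_k phi = r_k where
  (G_k)_{ij} = rho(|i - j|), (r_k)_i = rho(i), i,j = 1..k.
Equivalently, Durbin-Levinson gives phi_{kk} iteratively:
  phi_{11} = rho(1)
  phi_{kk} = [rho(k) - sum_{j=1..k-1} phi_{k-1,j} rho(k-j)]
            / [1 - sum_{j=1..k-1} phi_{k-1,j} rho(j)],
  phi_{k,j} = phi_{k-1,j} - phi_{kk} phi_{k-1,k-j},  j = 1..k-1.
Step k = 1:
  phi_11 = rho(1) = 0.2553.
Step k = 2:
  phi_22 = [rho(2) - phi_11 rho(1)] / [1 - phi_11 rho(1)] = [0.4728 - (0.2553)(0.2553)] / [1 - (0.2553)(0.2553)]
         = 0.40762191 / 0.93482191 = 0.436.
Therefore phi_{22} = 0.4360.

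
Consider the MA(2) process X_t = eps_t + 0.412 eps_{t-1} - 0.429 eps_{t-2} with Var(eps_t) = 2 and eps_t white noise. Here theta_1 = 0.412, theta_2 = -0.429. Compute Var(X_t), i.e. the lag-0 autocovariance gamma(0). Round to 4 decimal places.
\gamma(0) = 2.7076

For an MA(q) process X_t = eps_t + sum_i theta_i eps_{t-i} with
Var(eps_t) = sigma^2, the variance is
  gamma(0) = sigma^2 * (1 + sum_i theta_i^2).
  sum_i theta_i^2 = (0.412)^2 + (-0.429)^2 = 0.169744 + 0.184041 = 0.353785.
  gamma(0) = 2 * (1 + 0.353785) = 2 * 1.353785 = 2.70757, which rounds to 2.7076.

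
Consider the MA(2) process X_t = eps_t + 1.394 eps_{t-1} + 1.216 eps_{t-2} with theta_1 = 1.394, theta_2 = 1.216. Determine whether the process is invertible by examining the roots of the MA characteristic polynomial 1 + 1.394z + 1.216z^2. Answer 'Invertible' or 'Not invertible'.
\text{Not invertible}

The MA(q) characteristic polynomial is P(z) = 1 + 1.394z + 1.216z^2.
Invertibility requires all roots to lie outside the unit circle, i.e. |z| > 1 for every root.
Set 1 + (1.394) z + (1.216) z^2 = 0, i.e. a z^2 + b z + c = 0 with a = 1.216, b = 1.394, c = 1.
Discriminant D = b^2 - 4ac = (1.394)^2 - 4*(1.216)*1 = 1.943236 - (4.864) = -2.920764.
D < 0, so the roots are the complex-conjugate pair z = (-b +/- i sqrt(-D)) / (2a) = -0.5732 +/- 0.7027i.
For a conjugate pair |z|^2 = z * conj(z) = (product of roots) = c/a = 1/(1.216) = 0.822368, so |z| = sqrt(0.822368) = 0.9068 for both roots.
Moduli of all roots: 0.9068, 0.9068.
All moduli strictly greater than 1? No.
Verdict: Not invertible.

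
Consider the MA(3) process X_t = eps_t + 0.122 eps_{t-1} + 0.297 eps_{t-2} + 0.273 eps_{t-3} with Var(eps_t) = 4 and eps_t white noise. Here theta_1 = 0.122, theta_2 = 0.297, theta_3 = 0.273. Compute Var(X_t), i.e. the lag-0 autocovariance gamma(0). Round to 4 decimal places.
\gamma(0) = 4.7105

For an MA(q) process X_t = eps_t + sum_i theta_i eps_{t-i} with
Var(eps_t) = sigma^2, the variance is
  gamma(0) = sigma^2 * (1 + sum_i theta_i^2).
  sum_i theta_i^2 = (0.122)^2 + (0.297)^2 + (0.273)^2 = 0.014884 + 0.088209 + 0.074529 = 0.177622.
  gamma(0) = 4 * (1 + 0.177622) = 4 * 1.177622 = 4.710488, which rounds to 4.7105.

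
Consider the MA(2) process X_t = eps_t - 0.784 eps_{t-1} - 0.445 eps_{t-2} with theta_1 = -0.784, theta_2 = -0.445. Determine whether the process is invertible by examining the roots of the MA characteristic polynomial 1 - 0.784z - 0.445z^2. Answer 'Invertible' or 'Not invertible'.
\text{Not invertible}

The MA(q) characteristic polynomial is P(z) = 1 - 0.784z - 0.445z^2.
Invertibility requires all roots to lie outside the unit circle, i.e. |z| > 1 for every root.
Set 1 + (-0.784) z + (-0.445) z^2 = 0, i.e. a z^2 + b z + c = 0 with a = -0.445, b = -0.784, c = 1.
Discriminant D = b^2 - 4ac = (-0.784)^2 - 4*(-0.445)*1 = 0.614656 - (-1.78) = 2.394656.
D >= 0, so the roots are real: z = (-b +/- sqrt(D)) / (2a) = (0.784 +/- 1.547468) / (-0.89).
  z_1 = (0.784 + 1.547468) / (-0.89) = -2.6196,   |z_1| = 2.6196.
  z_2 = (0.784 - 1.547468) / (-0.89) = 0.8578,   |z_2| = 0.8578.
Moduli of all roots: 2.6196, 0.8578.
All moduli strictly greater than 1? No.
Verdict: Not invertible.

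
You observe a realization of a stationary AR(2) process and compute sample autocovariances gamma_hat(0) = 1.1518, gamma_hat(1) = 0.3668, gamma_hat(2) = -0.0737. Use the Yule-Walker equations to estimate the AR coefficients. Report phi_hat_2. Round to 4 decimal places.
\hat\phi_{2} = -0.1841

The Yule-Walker equations for an AR(p) process read, in matrix form,
  Gamma_p phi = r_p,   with   (Gamma_p)_{ij} = gamma(|i - j|),
                       (r_p)_i = gamma(i),   i,j = 1..p.
Substitute the sample gammas (Toeplitz matrix and right-hand side of size 2):
  Gamma_p = [[1.1518, 0.3668], [0.3668, 1.1518]]
  r_p     = [0.3668, -0.0737]
Written out:
  1.1518 phi_1 + 0.3668 phi_2 = 0.3668
  0.3668 phi_1 + 1.1518 phi_2 = -0.0737
Solve by Cramer's rule:
  det = gamma(0)^2 - gamma(1)^2 = (1.1518)^2 - (0.3668)^2 = 1.32664324 - 0.13454224 = 1.192101
  phi_hat_1 = [gamma(1) gamma(0) - gamma(1) gamma(2)] / det = [(0.3668)(1.1518) - (0.3668)(-0.0737)] / 1.192101 = 0.4495134 / 1.192101 = 0.3771
  phi_hat_2 = [gamma(0) gamma(2) - gamma(1)^2] / det = [(1.1518)(-0.0737) - (0.3668)^2] / 1.192101 = -0.2194299 / 1.192101 = -0.1841
So phi_hat = [0.3771, -0.1841].
Therefore phi_hat_2 = -0.1841.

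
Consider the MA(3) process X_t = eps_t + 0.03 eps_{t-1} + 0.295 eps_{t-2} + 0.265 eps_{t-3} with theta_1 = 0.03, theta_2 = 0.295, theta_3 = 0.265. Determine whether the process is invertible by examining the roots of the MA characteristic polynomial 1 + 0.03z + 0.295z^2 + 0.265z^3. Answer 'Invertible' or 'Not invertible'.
\text{Invertible}

The MA(q) characteristic polynomial is P(z) = 1 + 0.03z + 0.295z^2 + 0.265z^3.
Invertibility requires all roots to lie outside the unit circle, i.e. |z| > 1 for every root.
Degree 3: look for a simple real root z0 first, then factor out (1 - z/z0) and solve the remaining quadratic.
Testing z0 = -2: P(-2) = 1 + (0.03)(-2) + (0.295)(-2)^2 + (0.265)(-2)^3
  = 1 + (-0.06) + (1.18) + (-2.12) = 0.  So z_0 = -2 is a root, |z_0| = 2.
Divide out the factor (1 + 0.5 z) = (1 - z/z0) (since 1/z0 = -0.5):
  P(z) = (1 + 0.5 z)(1 + (-0.47) z + (0.53) z^2)
  [check: z-coef -0.47 - (-0.5) = 0.03; z^2-coef 0.53 - (-0.5)(-0.47) = 0.295; z^3-coef -(-0.5)(0.53) = 0.265.]
Remaining roots from the quadratic factor 1 + (-0.47) z + (0.53) z^2:
  Set 1 + (-0.47) z + (0.53) z^2 = 0, i.e. a z^2 + b z + c = 0 with a = 0.53, b = -0.47, c = 1.
  Discriminant D = b^2 - 4ac = (-0.47)^2 - 4*(0.53)*1 = 0.2209 - (2.12) = -1.8991.
  D < 0, so the roots are the complex-conjugate pair z = (-b +/- i sqrt(-D)) / (2a) = 0.4434 +/- 1.3001i.
  For a conjugate pair |z|^2 = z * conj(z) = (product of roots) = c/a = 1/(0.53) = 1.886792, so |z| = sqrt(1.886792) = 1.3736 for both roots.
Moduli of all roots: 2.0000, 1.3736, 1.3736.
All moduli strictly greater than 1? Yes.
Verdict: Invertible.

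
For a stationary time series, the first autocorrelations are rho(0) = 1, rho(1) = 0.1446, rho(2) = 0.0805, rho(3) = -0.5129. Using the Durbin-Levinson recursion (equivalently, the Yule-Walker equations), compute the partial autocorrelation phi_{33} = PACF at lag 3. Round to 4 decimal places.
\phi_{33} = -0.5460

The PACF at lag k is phi_{kk}, the last component of the solution
to the Yule-Walker system G_k phi = r_k where
  (G_k)_{ij} = rho(|i - j|), (r_k)_i = rho(i), i,j = 1..k.
Equivalently, Durbin-Levinson gives phi_{kk} iteratively:
  phi_{11} = rho(1)
  phi_{kk} = [rho(k) - sum_{j=1..k-1} phi_{k-1,j} rho(k-j)]
            / [1 - sum_{j=1..k-1} phi_{k-1,j} rho(j)],
  phi_{k,j} = phi_{k-1,j} - phi_{kk} phi_{k-1,k-j},  j = 1..k-1.
Step k = 1:
  phi_11 = rho(1) = 0.1446.
Step k = 2:
  phi_22 = [rho(2) - phi_11 rho(1)] / [1 - phi_11 rho(1)] = [0.0805 - (0.1446)(0.1446)] / [1 - (0.1446)(0.1446)]
         = 0.05959084 / 0.97909084 = 0.060863.
  Update: phi_21 = phi_11 - phi_22 phi_11 = 0.1446 - (0.060863)(0.1446) = 0.135799.
Step k = 3:
  phi_33 = [rho(3) - phi_21 rho(2) - phi_22 rho(1)] / [1 - phi_21 rho(1) - phi_22 rho(2)]
    numerator   = -0.5129 - (0.135799)(0.0805) - (0.060863)(0.1446) = -0.53263269
    denominator = 1 - (0.135799)(0.1446) - (0.060863)(0.0805) = 0.97546394
  phi_33 = -0.53263269 / 0.97546394 = -0.546.
Therefore phi_{33} = -0.5460.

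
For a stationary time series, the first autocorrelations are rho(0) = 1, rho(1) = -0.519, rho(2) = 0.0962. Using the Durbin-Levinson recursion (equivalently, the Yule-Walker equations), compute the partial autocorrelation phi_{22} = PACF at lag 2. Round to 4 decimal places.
\phi_{22} = -0.2370

The PACF at lag k is phi_{kk}, the last component of the solution
to the Yule-Walker system G_k phi = r_k where
  (G_k)_{ij} = rho(|i - j|), (r_k)_i = rho(i), i,j = 1..k.
Equivalently, Durbin-Levinson gives phi_{kk} iteratively:
  phi_{11} = rho(1)
  phi_{kk} = [rho(k) - sum_{j=1..k-1} phi_{k-1,j} rho(k-j)]
            / [1 - sum_{j=1..k-1} phi_{k-1,j} rho(j)],
  phi_{k,j} = phi_{k-1,j} - phi_{kk} phi_{k-1,k-j},  j = 1..k-1.
Step k = 1:
  phi_11 = rho(1) = -0.519.
Step k = 2:
  phi_22 = [rho(2) - phi_11 rho(1)] / [1 - phi_11 rho(1)] = [0.0962 - (-0.519)(-0.519)] / [1 - (-0.519)(-0.519)]
         = -0.173161 / 0.730639 = -0.237.
Therefore phi_{22} = -0.2370.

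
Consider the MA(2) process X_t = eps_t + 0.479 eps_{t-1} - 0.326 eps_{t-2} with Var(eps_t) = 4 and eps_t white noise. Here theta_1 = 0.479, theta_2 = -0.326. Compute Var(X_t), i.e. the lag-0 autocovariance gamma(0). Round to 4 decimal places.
\gamma(0) = 5.3429

For an MA(q) process X_t = eps_t + sum_i theta_i eps_{t-i} with
Var(eps_t) = sigma^2, the variance is
  gamma(0) = sigma^2 * (1 + sum_i theta_i^2).
  sum_i theta_i^2 = (0.479)^2 + (-0.326)^2 = 0.229441 + 0.106276 = 0.335717.
  gamma(0) = 4 * (1 + 0.335717) = 4 * 1.335717 = 5.342868, which rounds to 5.3429.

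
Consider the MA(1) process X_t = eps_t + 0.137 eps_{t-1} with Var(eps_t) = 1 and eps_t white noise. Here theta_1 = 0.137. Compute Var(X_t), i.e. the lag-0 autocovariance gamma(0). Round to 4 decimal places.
\gamma(0) = 1.0188

For an MA(q) process X_t = eps_t + sum_i theta_i eps_{t-i} with
Var(eps_t) = sigma^2, the variance is
  gamma(0) = sigma^2 * (1 + sum_i theta_i^2).
  sum_i theta_i^2 = (0.137)^2 = 0.018769.
  gamma(0) = 1 * (1 + 0.018769) = 1 * 1.018769 = 1.018769, which rounds to 1.0188.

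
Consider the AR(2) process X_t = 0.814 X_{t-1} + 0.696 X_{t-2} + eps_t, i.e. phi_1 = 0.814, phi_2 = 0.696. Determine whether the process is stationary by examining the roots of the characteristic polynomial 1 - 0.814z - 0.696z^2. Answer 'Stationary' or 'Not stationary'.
\text{Not stationary}

The AR(p) characteristic polynomial is P(z) = 1 - 0.814z - 0.696z^2.
Stationarity requires all roots to lie outside the unit circle, i.e. |z| > 1 for every root.
Set 1 + (-0.814) z + (-0.696) z^2 = 0, i.e. a z^2 + b z + c = 0 with a = -0.696, b = -0.814, c = 1.
Discriminant D = b^2 - 4ac = (-0.814)^2 - 4*(-0.696)*1 = 0.662596 - (-2.784) = 3.446596.
D >= 0, so the roots are real: z = (-b +/- sqrt(D)) / (2a) = (0.814 +/- 1.856501) / (-1.392).
  z_1 = (0.814 + 1.856501) / (-1.392) = -1.9185,   |z_1| = 1.9185.
  z_2 = (0.814 - 1.856501) / (-1.392) = 0.7489,   |z_2| = 0.7489.
Moduli of all roots: 1.9185, 0.7489.
All moduli strictly greater than 1? No.
Verdict: Not stationary.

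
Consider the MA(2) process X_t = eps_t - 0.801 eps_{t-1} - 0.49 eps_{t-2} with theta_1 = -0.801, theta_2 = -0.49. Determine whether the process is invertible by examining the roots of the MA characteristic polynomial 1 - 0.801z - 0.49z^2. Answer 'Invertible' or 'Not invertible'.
\text{Not invertible}

The MA(q) characteristic polynomial is P(z) = 1 - 0.801z - 0.49z^2.
Invertibility requires all roots to lie outside the unit circle, i.e. |z| > 1 for every root.
Set 1 + (-0.801) z + (-0.49) z^2 = 0, i.e. a z^2 + b z + c = 0 with a = -0.49, b = -0.801, c = 1.
Discriminant D = b^2 - 4ac = (-0.801)^2 - 4*(-0.49)*1 = 0.641601 - (-1.96) = 2.601601.
D >= 0, so the roots are real: z = (-b +/- sqrt(D)) / (2a) = (0.801 +/- 1.612948) / (-0.98).
  z_1 = (0.801 + 1.612948) / (-0.98) = -2.4632,   |z_1| = 2.4632.
  z_2 = (0.801 - 1.612948) / (-0.98) = 0.8285,   |z_2| = 0.8285.
Moduli of all roots: 2.4632, 0.8285.
All moduli strictly greater than 1? No.
Verdict: Not invertible.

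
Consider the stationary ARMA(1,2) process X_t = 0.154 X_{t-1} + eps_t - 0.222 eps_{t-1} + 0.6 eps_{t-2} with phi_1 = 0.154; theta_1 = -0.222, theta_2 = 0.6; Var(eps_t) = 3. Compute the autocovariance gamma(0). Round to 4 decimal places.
\gamma(0) = 4.0818

Multiply the model equation by X_{t-k} and take expectations. With theta_0 = psi_0 = 1 and psi_j the MA(infinity) weights, this gives
  gamma(k) - sum_i phi_i gamma(k-i) = c_k,
  c_k = sigma^2 * sum_{j=k..q} theta_j psi_{j-k}   (c_k = 0 for k > q),
using gamma(-m) = gamma(m).
psi-weights needed (psi_j = theta_j + sum_i phi_i psi_{j-i}):
  psi_1 = theta_1 + phi_1 = -0.222 + (0.154) = -0.068
  psi_2 = theta_2 + phi_1 psi_1 = 0.6 + (0.154)(-0.068) = 0.589528
Right-hand sides:
  c_0 = sigma^2 (1 + theta_1 psi_1 + theta_2 psi_2) = 3 * (1 + (-0.222)(-0.068) + (0.6)(0.589528)) = 3 * 1.368813 = 4.106438
  c_1 = sigma^2 (theta_1 + theta_2 psi_1) = 3 * (-0.222 + (0.6)(-0.068)) = -0.7884
  c_2 = sigma^2 theta_2 = 3 * (0.6) = 1.8
Equations for k = 0 and k = 1 (AR order 1):
  gamma(0) = phi_1 gamma(1) + c_0
  gamma(1) = phi_1 gamma(0) + c_1
Substituting the second into the first: gamma(0) (1 - phi_1^2) = c_0 + phi_1 c_1, so
  gamma(0) = (c_0 + phi_1 c_1) / (1 - phi_1^2) = (4.106438 + (0.154)(-0.7884)) / (1 - (0.154)^2) = 3.985025 / 0.976284 = 4.081829.
Therefore gamma(0) = 4.0818 (to 4 decimal places).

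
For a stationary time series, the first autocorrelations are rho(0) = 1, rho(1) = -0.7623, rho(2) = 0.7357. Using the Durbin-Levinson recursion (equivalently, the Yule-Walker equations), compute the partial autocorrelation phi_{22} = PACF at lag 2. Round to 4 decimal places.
\phi_{22} = 0.3691

The PACF at lag k is phi_{kk}, the last component of the solution
to the Yule-Walker system G_k phi = r_k where
  (G_k)_{ij} = rho(|i - j|), (r_k)_i = rho(i), i,j = 1..k.
Equivalently, Durbin-Levinson gives phi_{kk} iteratively:
  phi_{11} = rho(1)
  phi_{kk} = [rho(k) - sum_{j=1..k-1} phi_{k-1,j} rho(k-j)]
            / [1 - sum_{j=1..k-1} phi_{k-1,j} rho(j)],
  phi_{k,j} = phi_{k-1,j} - phi_{kk} phi_{k-1,k-j},  j = 1..k-1.
Step k = 1:
  phi_11 = rho(1) = -0.7623.
Step k = 2:
  phi_22 = [rho(2) - phi_11 rho(1)] / [1 - phi_11 rho(1)] = [0.7357 - (-0.7623)(-0.7623)] / [1 - (-0.7623)(-0.7623)]
         = 0.15459871 / 0.41889871 = 0.3691.
Therefore phi_{22} = 0.3691.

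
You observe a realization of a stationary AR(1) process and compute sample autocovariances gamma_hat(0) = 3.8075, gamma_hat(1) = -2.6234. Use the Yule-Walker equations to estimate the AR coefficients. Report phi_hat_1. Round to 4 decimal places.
\hat\phi_{1} = -0.6890

The Yule-Walker equations for an AR(p) process read, in matrix form,
  Gamma_p phi = r_p,   with   (Gamma_p)_{ij} = gamma(|i - j|),
                       (r_p)_i = gamma(i),   i,j = 1..p.
Substitute the sample gammas (Toeplitz matrix and right-hand side of size 1):
  Gamma_p = [[3.8075]]
  r_p     = [-2.6234]
With p = 1 this is the single equation gamma(0) phi_1 = gamma(1):
  phi_hat_1 = gamma(1) / gamma(0) = -2.6234 / 3.8075 = -0.6890.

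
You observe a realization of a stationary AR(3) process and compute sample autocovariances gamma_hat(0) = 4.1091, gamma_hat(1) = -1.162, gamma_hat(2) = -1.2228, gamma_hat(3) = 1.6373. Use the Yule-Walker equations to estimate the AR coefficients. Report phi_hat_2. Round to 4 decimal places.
\hat\phi_{2} = -0.3250

The Yule-Walker equations for an AR(p) process read, in matrix form,
  Gamma_p phi = r_p,   with   (Gamma_p)_{ij} = gamma(|i - j|),
                       (r_p)_i = gamma(i),   i,j = 1..p.
Substitute the sample gammas (Toeplitz matrix and right-hand side of size 3):
  Gamma_p = [[4.1091, -1.162, -1.2228], [-1.162, 4.1091, -1.162], [-1.2228, -1.162, 4.1091]]
  r_p     = [-1.162, -1.2228, 1.6373]
Written out (R1..R3):
  (R1) 4.1091 phi_1 - 1.162 phi_2 - 1.2228 phi_3 = -1.162
  (R2) -1.162 phi_1 + 4.1091 phi_2 - 1.162 phi_3 = -1.2228
  (R3) -1.2228 phi_1 - 1.162 phi_2 + 4.1091 phi_3 = 1.6373
Gaussian elimination:
  R2 <- R2 - (-1.162/4.1091) R1 = R2 - (-0.282787) R1:  3.780502 phi_2 - 1.507792 phi_3 = -1.551398
  R3 <- R3 - (-1.2228/4.1091) R1 = R3 - (-0.297583) R1:  -1.507792 phi_2 + 3.745215 phi_3 = 1.291508
  R3 <- R3 - (-1.507792/3.780502) R2 = R3 - (-0.398834) R2:  3.143857 phi_3 = 0.672758
Back-substitution:
  phi_hat_3 = 0.672758 / 3.143857 = 0.213991
  phi_hat_2 = (-1.551398 - (-1.507792)(0.213991)) / 3.780502 = -0.325021
  phi_hat_1 = (-1.162 - (-1.162)(-0.325021) - (-1.2228)(0.213991)) / 4.1091 = -0.311019
So phi_hat = [-0.3110, -0.3250, 0.2140].
Therefore phi_hat_2 = -0.3250.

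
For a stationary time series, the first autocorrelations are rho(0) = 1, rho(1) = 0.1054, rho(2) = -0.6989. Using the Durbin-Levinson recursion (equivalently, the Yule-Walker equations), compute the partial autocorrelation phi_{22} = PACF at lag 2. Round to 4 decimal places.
\phi_{22} = -0.7180

The PACF at lag k is phi_{kk}, the last component of the solution
to the Yule-Walker system G_k phi = r_k where
  (G_k)_{ij} = rho(|i - j|), (r_k)_i = rho(i), i,j = 1..k.
Equivalently, Durbin-Levinson gives phi_{kk} iteratively:
  phi_{11} = rho(1)
  phi_{kk} = [rho(k) - sum_{j=1..k-1} phi_{k-1,j} rho(k-j)]
            / [1 - sum_{j=1..k-1} phi_{k-1,j} rho(j)],
  phi_{k,j} = phi_{k-1,j} - phi_{kk} phi_{k-1,k-j},  j = 1..k-1.
Step k = 1:
  phi_11 = rho(1) = 0.1054.
Step k = 2:
  phi_22 = [rho(2) - phi_11 rho(1)] / [1 - phi_11 rho(1)] = [-0.6989 - (0.1054)(0.1054)] / [1 - (0.1054)(0.1054)]
         = -0.71000916 / 0.98889084 = -0.718.
Therefore phi_{22} = -0.7180.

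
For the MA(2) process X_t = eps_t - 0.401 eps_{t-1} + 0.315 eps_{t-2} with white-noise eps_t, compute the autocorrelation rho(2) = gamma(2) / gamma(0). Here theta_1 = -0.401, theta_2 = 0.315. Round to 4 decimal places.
\rho(2) = 0.2500

For an MA(q) process with theta_0 = 1, the autocovariance is
  gamma(k) = sigma^2 * sum_{i=0..q-k} theta_i * theta_{i+k},
and rho(k) = gamma(k) / gamma(0). Sigma^2 cancels.
  numerator   = (1)*(0.315) = 0.315.
  denominator = (1)^2 + (-0.401)^2 + (0.315)^2 = 1.260026.
  rho(2) = 0.315 / 1.260026 = 0.2500.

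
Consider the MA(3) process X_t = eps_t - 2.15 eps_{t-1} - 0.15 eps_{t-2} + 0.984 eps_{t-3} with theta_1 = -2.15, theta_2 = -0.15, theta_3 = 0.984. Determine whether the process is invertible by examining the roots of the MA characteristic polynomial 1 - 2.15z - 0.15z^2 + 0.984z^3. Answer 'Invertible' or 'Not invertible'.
\text{Not invertible}

The MA(q) characteristic polynomial is P(z) = 1 - 2.15z - 0.15z^2 + 0.984z^3.
Invertibility requires all roots to lie outside the unit circle, i.e. |z| > 1 for every root.
Degree 3: look for a simple real root z0 first, then factor out (1 - z/z0) and solve the remaining quadratic.
Testing z0 = 1.25: P(1.25) = 1 + (-2.15)(1.25) + (-0.15)(1.25)^2 + (0.984)(1.25)^3
  = 1 + (-2.6875) + (-0.234375) + (1.921875) = 0.  So z_0 = 1.25 is a root, |z_0| = 1.25.
Divide out the factor (1 - 0.8 z) = (1 - z/z0) (since 1/z0 = 0.8):
  P(z) = (1 - 0.8 z)(1 + (-1.35) z + (-1.23) z^2)
  [check: z-coef -1.35 - (0.8) = -2.15; z^2-coef -1.23 - (0.8)(-1.35) = -0.15; z^3-coef -(0.8)(-1.23) = 0.984.]
Remaining roots from the quadratic factor 1 + (-1.35) z + (-1.23) z^2:
  Set 1 + (-1.35) z + (-1.23) z^2 = 0, i.e. a z^2 + b z + c = 0 with a = -1.23, b = -1.35, c = 1.
  Discriminant D = b^2 - 4ac = (-1.35)^2 - 4*(-1.23)*1 = 1.8225 - (-4.92) = 6.7425.
  D >= 0, so the roots are real: z = (-b +/- sqrt(D)) / (2a) = (1.35 +/- 2.596632) / (-2.46).
    z_1 = (1.35 + 2.596632) / (-2.46) = -1.6043,   |z_1| = 1.6043.
    z_2 = (1.35 - 2.596632) / (-2.46) = 0.5068,   |z_2| = 0.5068.
Moduli of all roots: 1.2500, 1.6043, 0.5068.
All moduli strictly greater than 1? No.
Verdict: Not invertible.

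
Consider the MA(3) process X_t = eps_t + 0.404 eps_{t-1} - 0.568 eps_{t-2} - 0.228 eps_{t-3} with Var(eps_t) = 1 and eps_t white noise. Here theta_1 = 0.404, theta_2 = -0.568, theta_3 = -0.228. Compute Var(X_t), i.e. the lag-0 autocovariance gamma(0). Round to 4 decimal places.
\gamma(0) = 1.5378

For an MA(q) process X_t = eps_t + sum_i theta_i eps_{t-i} with
Var(eps_t) = sigma^2, the variance is
  gamma(0) = sigma^2 * (1 + sum_i theta_i^2).
  sum_i theta_i^2 = (0.404)^2 + (-0.568)^2 + (-0.228)^2 = 0.163216 + 0.322624 + 0.051984 = 0.537824.
  gamma(0) = 1 * (1 + 0.537824) = 1 * 1.537824 = 1.537824, which rounds to 1.5378.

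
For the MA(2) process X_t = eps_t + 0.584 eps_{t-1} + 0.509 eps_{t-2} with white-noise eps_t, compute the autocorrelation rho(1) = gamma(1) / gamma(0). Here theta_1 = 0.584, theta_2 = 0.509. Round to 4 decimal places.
\rho(1) = 0.5507

For an MA(q) process with theta_0 = 1, the autocovariance is
  gamma(k) = sigma^2 * sum_{i=0..q-k} theta_i * theta_{i+k},
and rho(k) = gamma(k) / gamma(0). Sigma^2 cancels.
  numerator   = (1)*(0.584) + (0.584)*(0.509) = 0.881256.
  denominator = (1)^2 + (0.584)^2 + (0.509)^2 = 1.600137.
  rho(1) = 0.881256 / 1.600137 = 0.5507.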